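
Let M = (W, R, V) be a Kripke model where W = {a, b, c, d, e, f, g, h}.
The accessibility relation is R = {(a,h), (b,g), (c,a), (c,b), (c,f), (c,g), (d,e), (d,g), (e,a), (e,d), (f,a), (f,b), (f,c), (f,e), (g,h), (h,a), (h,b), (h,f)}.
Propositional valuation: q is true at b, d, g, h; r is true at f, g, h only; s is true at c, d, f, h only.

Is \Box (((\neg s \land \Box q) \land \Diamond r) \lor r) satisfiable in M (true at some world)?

Yes

Let φ = \Box (((\neg s \land \Box q) \land \Diamond r) \lor r). Evaluate φ at each world:
  a (successors {h}): φ is true.
  b (successors {g}): φ is true.
  c (successors {a, b, f, g}): φ is true.
  d (successors {e, g}): φ is false.
  e (successors {a, d}): φ is false.
  f (successors {a, b, c, e}): φ is false.
  g (successors {h}): φ is true.
  h (successors {a, b, f}): φ is true.
Detail at a (witness):
  At a: \Box (((\neg s \land \Box q) \land \Diamond r) \lor r) requires ((\neg s \land \Box q) \land \Diamond r) \lor r at every successor {h}.
      At h: (\neg s \land \Box q) \land \Diamond r is false, r is true, so ((\neg s \land \Box q) \land \Diamond r) \lor r is true.
  So \Box (((\neg s \land \Box q) \land \Diamond r) \lor r) is true at a.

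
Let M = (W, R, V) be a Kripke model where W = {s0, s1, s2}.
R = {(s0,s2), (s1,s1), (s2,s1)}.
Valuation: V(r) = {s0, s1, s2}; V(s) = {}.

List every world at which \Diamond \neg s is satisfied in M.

Let φ = \Diamond \neg s. Evaluate φ at each world:
  s0 (successors {s2}): φ is true.
  s1 (successors {s1}): φ is true.
  s2 (successors {s1}): φ is true.
For instance, at s1:
  At s1: \Diamond \neg s requires \neg s at some successor in {s1}.
    \neg s holds at s1, so \Diamond \neg s is true at s1.
Satisfying worlds: {s0, s1, s2}

s0, s1, s2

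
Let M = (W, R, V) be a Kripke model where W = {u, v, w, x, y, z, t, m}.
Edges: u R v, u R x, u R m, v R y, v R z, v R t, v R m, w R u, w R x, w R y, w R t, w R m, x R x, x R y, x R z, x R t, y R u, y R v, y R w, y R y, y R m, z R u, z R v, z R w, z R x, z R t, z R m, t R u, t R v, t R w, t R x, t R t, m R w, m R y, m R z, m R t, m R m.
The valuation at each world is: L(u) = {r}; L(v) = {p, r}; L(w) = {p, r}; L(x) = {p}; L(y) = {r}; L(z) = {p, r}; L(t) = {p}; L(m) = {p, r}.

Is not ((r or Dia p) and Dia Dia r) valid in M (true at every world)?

No

Let φ = not ((r or Dia p) and Dia Dia r). Evaluate φ at each world:
  u (successors {v, x, m}): φ is false.
  v (successors {y, z, t, m}): φ is false.
  w (successors {u, x, y, t, m}): φ is false.
  x (successors {x, y, z, t}): φ is false.
  y (successors {u, v, w, y, m}): φ is false.
  z (successors {u, v, w, x, t, m}): φ is false.
  t (successors {u, v, w, x, t}): φ is false.
  m (successors {w, y, z, t, m}): φ is false.
Detail at u (counterexample):
  At u: (r or Dia p) and Dia Dia r is true, so not ((r or Dia p) and Dia Dia r) is false.
    At u: r or Dia p is true, Dia Dia r is true, so (r or Dia p) and Dia Dia r is true.
      At u: r is true, Dia p is true, so r or Dia p is true.
      At u: Dia Dia r requires Dia r at some successor in {v, x, m}.
        Dia r holds at v, so Dia Dia r is true at u.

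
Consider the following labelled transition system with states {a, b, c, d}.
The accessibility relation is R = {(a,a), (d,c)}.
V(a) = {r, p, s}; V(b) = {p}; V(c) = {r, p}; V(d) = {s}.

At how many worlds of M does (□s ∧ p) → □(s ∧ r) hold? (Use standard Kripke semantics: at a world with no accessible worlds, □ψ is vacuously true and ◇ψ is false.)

4

Let φ = (□s ∧ p) → □(s ∧ r). Evaluate φ at each world:
  a (successors {a}): φ is true.
  b (successors ∅): φ is true.
  c (successors ∅): φ is true.
  d (successors {c}): φ is true.
For instance, at d:
  At d: □s ∧ p is false, □(s ∧ r) is false, so (□s ∧ p) → □(s ∧ r) is true.
    At d: □s is false, p is false, so □s ∧ p is false.
      At d: □s requires s at every successor {c}.
        s fails at c, so □s is false at d.
    At d: □(s ∧ r) requires s ∧ r at every successor {c}.
      s ∧ r fails at c, so □(s ∧ r) is false at d.
Satisfying worlds: {a, b, c, d}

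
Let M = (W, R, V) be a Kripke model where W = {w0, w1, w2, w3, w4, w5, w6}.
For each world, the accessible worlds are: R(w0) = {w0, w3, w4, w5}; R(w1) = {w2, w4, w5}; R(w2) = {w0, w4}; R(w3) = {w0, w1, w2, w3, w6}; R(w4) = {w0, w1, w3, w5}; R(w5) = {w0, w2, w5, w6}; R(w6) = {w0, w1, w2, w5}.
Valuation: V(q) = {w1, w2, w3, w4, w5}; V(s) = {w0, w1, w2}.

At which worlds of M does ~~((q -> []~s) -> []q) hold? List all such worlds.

w1, w2, w3, w4, w5

Recall that []ψ holds at a world iff ψ holds at every accessible world, and <>ψ holds iff ψ holds at some accessible world.
Let φ = ~~((q -> []~s) -> []q). Evaluate φ at each world:
  w0 (successors {w0, w3, w4, w5}): φ is false.
  w1 (successors {w2, w4, w5}): φ is true.
  w2 (successors {w0, w4}): φ is true.
  w3 (successors {w0, w1, w2, w3, w6}): φ is true.
  w4 (successors {w0, w1, w3, w5}): φ is true.
  w5 (successors {w0, w2, w5, w6}): φ is true.
  w6 (successors {w0, w1, w2, w5}): φ is false.
For instance, at w3:
  At w3: ~((q -> []~s) -> []q) is false, so ~~((q -> []~s) -> []q) is true.
    At w3: (q -> []~s) -> []q is true, so ~((q -> []~s) -> []q) is false.
      At w3: q -> []~s is false, []q is false, so (q -> []~s) -> []q is true.
Satisfying worlds: {w1, w2, w3, w4, w5}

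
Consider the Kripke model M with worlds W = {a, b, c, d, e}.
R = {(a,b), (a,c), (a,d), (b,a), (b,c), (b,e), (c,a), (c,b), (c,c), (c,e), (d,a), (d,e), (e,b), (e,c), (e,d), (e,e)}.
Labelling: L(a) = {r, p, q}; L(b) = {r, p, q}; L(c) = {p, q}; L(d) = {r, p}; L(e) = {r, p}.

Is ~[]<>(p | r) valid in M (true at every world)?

Recall that []ψ holds at a world iff ψ holds at every accessible world, and <>ψ holds iff ψ holds at some accessible world.
Let φ = ~[]<>(p | r). Evaluate φ at each world:
  a (successors {b, c, d}): φ is false.
  b (successors {a, c, e}): φ is false.
  c (successors {a, b, c, e}): φ is false.
  d (successors {a, e}): φ is false.
  e (successors {b, c, d, e}): φ is false.
Detail at a (counterexample):
  At a: []<>(p | r) is true, so ~[]<>(p | r) is false.
    At a: []<>(p | r) requires <>(p | r) at every successor {b, c, d}.
      At b: <>(p | r) is true.
      At c: <>(p | r) is true.
      At d: <>(p | r) is true.
    So []<>(p | r) is true at a.

No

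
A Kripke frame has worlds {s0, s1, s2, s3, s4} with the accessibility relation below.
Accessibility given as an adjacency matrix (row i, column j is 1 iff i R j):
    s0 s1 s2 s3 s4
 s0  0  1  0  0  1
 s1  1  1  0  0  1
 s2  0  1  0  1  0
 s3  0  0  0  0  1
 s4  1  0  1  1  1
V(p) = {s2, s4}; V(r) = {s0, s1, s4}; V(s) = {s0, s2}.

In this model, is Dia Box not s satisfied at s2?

At s2: Dia Box not s requires Box not s at some successor in {s1, s3}.
  Box not s holds at s3, so Dia Box not s is true at s2.
    At s3: Box not s requires not s at every successor {s4}.
      At s4: not s is true.
    So Box not s is true at s3.

Yes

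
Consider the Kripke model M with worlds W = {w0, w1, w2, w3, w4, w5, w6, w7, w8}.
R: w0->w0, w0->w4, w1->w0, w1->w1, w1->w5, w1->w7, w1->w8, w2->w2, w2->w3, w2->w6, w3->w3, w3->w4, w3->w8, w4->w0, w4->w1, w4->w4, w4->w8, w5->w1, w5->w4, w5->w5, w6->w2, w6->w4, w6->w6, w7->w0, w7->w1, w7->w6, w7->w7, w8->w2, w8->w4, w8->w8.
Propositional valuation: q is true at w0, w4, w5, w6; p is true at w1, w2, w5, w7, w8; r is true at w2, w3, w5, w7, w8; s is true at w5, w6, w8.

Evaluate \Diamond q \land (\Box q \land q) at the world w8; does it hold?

No

At w8: \Diamond q is true, \Box q \land q is false, so \Diamond q \land (\Box q \land q) is false.
  At w8: \Diamond q requires q at some successor in {w2, w4, w8}.
    q holds at w4, so \Diamond q is true at w8.
  At w8: \Box q is false, q is false, so \Box q \land q is false.
    At w8: \Box q requires q at every successor {w2, w4, w8}.
      q fails at w2, so \Box q is false at w8.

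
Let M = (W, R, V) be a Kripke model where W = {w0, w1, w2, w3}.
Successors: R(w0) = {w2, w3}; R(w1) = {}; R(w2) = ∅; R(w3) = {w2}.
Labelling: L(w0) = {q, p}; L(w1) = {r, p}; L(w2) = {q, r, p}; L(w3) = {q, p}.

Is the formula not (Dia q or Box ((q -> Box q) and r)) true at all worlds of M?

No

Recall that Box ψ holds at a world iff ψ holds at every accessible world, and Dia ψ holds iff ψ holds at some accessible world.
Let φ = not (Dia q or Box ((q -> Box q) and r)). Evaluate φ at each world:
  w0 (successors {w2, w3}): φ is false.
  w1 (successors ∅): φ is false.
  w2 (successors ∅): φ is false.
  w3 (successors {w2}): φ is false.
Detail at w0 (counterexample):
  At w0: Dia q or Box ((q -> Box q) and r) is true, so not (Dia q or Box ((q -> Box q) and r)) is false.
    At w0: Dia q is true, Box ((q -> Box q) and r) is false, so Dia q or Box ((q -> Box q) and r) is true.
      At w0: Dia q requires q at some successor in {w2, w3}.
        q holds at w2, so Dia q is true at w0.
      At w0: Box ((q -> Box q) and r) requires (q -> Box q) and r at every successor {w2, w3}.
        (q -> Box q) and r fails at w3, so Box ((q -> Box q) and r) is false at w0.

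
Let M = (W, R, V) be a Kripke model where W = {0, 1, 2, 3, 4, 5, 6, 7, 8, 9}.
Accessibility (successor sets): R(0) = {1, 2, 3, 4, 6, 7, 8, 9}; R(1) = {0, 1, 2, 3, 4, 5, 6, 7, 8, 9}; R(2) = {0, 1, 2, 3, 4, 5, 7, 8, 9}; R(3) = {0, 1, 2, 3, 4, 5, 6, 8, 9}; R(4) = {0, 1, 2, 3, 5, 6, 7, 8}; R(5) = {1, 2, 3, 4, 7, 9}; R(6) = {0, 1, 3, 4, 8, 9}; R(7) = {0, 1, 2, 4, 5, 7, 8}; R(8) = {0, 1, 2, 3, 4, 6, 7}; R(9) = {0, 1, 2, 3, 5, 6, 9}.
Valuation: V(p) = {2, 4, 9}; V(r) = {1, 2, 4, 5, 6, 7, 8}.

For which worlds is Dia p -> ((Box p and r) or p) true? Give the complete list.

Recall that Box ψ holds at a world iff ψ holds at every accessible world, and Dia ψ holds iff ψ holds at some accessible world.
Let φ = Dia p -> ((Box p and r) or p). Evaluate φ at each world:
  0 (successors {1, 2, 3, 4, 6, 7, 8, 9}): φ is false.
  1 (successors {0, 1, 2, 3, 4, 5, 6, 7, 8, 9}): φ is false.
  2 (successors {0, 1, 2, 3, 4, 5, 7, 8, 9}): φ is true.
  3 (successors {0, 1, 2, 3, 4, 5, 6, 8, 9}): φ is false.
  4 (successors {0, 1, 2, 3, 5, 6, 7, 8}): φ is true.
  5 (successors {1, 2, 3, 4, 7, 9}): φ is false.
  6 (successors {0, 1, 3, 4, 8, 9}): φ is false.
  7 (successors {0, 1, 2, 4, 5, 7, 8}): φ is false.
  8 (successors {0, 1, 2, 3, 4, 6, 7}): φ is false.
  9 (successors {0, 1, 2, 3, 5, 6, 9}): φ is true.
For instance, at 0:
  At 0: Dia p is true, (Box p and r) or p is false, so Dia p -> ((Box p and r) or p) is false.
    At 0: Dia p requires p at some successor in {1, 2, 3, 4, 6, 7, 8, 9}.
      p holds at 2, so Dia p is true at 0.
    At 0: Box p and r is false, p is false, so (Box p and r) or p is false.
      At 0: Box p is false, r is false, so Box p and r is false.
Satisfying worlds: {2, 4, 9}

2, 4, 9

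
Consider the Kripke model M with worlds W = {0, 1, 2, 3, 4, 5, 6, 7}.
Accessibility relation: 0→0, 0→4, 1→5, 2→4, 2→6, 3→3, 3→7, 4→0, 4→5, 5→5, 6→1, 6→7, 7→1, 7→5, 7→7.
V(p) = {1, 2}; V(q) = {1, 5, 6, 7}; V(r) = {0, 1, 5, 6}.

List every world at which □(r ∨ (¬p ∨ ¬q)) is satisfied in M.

0, 1, 2, 3, 4, 5, 6, 7

Let φ = □(r ∨ (¬p ∨ ¬q)). Evaluate φ at each world:
  0 (successors {0, 4}): φ is true.
  1 (successors {5}): φ is true.
  2 (successors {4, 6}): φ is true.
  3 (successors {3, 7}): φ is true.
  4 (successors {0, 5}): φ is true.
  5 (successors {5}): φ is true.
  6 (successors {1, 7}): φ is true.
  7 (successors {1, 5, 7}): φ is true.
For instance, at 1:
  At 1: □(r ∨ (¬p ∨ ¬q)) requires r ∨ (¬p ∨ ¬q) at every successor {5}.
    At 5: r ∨ (¬p ∨ ¬q) is true.
  So □(r ∨ (¬p ∨ ¬q)) is true at 1.
Satisfying worlds: {0, 1, 2, 3, 4, 5, 6, 7}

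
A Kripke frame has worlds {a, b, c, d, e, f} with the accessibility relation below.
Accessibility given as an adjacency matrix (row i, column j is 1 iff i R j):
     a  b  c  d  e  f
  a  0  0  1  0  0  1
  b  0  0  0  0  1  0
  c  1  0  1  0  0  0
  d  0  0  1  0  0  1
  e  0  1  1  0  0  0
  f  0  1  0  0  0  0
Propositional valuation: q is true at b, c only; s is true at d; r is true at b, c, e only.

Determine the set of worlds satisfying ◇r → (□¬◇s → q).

Let φ = ◇r → (□¬◇s → q). Evaluate φ at each world:
  a (successors {c, f}): φ is false.
  b (successors {e}): φ is true.
  c (successors {a, c}): φ is true.
  d (successors {c, f}): φ is false.
  e (successors {b, c}): φ is false.
  f (successors {b}): φ is false.
For instance, at c:
  At c: ◇r is true, □¬◇s → q is true, so ◇r → (□¬◇s → q) is true.
    At c: ◇r requires r at some successor in {a, c}.
      r holds at c, so ◇r is true at c.
    At c: □¬◇s is true, q is true, so □¬◇s → q is true.
      At c: □¬◇s requires ¬◇s at every successor {a, c}.
        At a: ¬◇s is true.
        At c: ¬◇s is true.
      So □¬◇s is true at c.
Satisfying worlds: {b, c}

b, c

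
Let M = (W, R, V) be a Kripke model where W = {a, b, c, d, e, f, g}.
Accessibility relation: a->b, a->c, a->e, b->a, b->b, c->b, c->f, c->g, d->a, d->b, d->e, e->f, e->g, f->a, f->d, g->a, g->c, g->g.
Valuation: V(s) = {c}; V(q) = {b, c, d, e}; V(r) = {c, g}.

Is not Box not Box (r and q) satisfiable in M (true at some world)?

Let φ = not Box not Box (r and q). Evaluate φ at each world:
  a (successors {b, c, e}): φ is false.
  b (successors {a, b}): φ is false.
  c (successors {b, f, g}): φ is false.
  d (successors {a, b, e}): φ is false.
  e (successors {f, g}): φ is false.
  f (successors {a, d}): φ is false.
  g (successors {a, c, g}): φ is false.
For instance, at e:
  At e: Box not Box (r and q) is true, so not Box not Box (r and q) is false.
    At e: Box not Box (r and q) requires not Box (r and q) at every successor {f, g}.
      At f: not Box (r and q) is true.
      At g: not Box (r and q) is true.
    So Box not Box (r and q) is true at e.

No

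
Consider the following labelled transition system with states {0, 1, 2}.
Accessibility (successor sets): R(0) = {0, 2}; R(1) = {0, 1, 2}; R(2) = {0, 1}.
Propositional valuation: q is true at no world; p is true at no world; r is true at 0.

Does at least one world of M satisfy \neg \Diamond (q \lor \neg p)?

No

Let φ = \neg \Diamond (q \lor \neg p). Evaluate φ at each world:
  0 (successors {0, 2}): φ is false.
  1 (successors {0, 1, 2}): φ is false.
  2 (successors {0, 1}): φ is false.
For instance, at 0:
  At 0: \Diamond (q \lor \neg p) is true, so \neg \Diamond (q \lor \neg p) is false.
    At 0: \Diamond (q \lor \neg p) requires q \lor \neg p at some successor in {0, 2}.
      q \lor \neg p holds at 0, so \Diamond (q \lor \neg p) is true at 0.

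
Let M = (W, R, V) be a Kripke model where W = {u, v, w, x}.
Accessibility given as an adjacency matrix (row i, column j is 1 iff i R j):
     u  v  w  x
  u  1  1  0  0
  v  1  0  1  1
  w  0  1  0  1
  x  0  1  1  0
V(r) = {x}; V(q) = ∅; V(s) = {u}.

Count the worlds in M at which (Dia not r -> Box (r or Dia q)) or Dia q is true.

Let φ = (Dia not r -> Box (r or Dia q)) or Dia q. Evaluate φ at each world:
  u (successors {u, v}): φ is false.
  v (successors {u, w, x}): φ is false.
  w (successors {v, x}): φ is false.
  x (successors {v, w}): φ is false.
For instance, at v:
  At v: Dia not r -> Box (r or Dia q) is false, Dia q is false, so (Dia not r -> Box (r or Dia q)) or Dia q is false.
    At v: Dia not r is true, Box (r or Dia q) is false, so Dia not r -> Box (r or Dia q) is false.
      At v: Dia not r requires not r at some successor in {u, w, x}.
        not r holds at u, so Dia not r is true at v.
      At v: Box (r or Dia q) requires r or Dia q at every successor {u, w, x}.
        r or Dia q fails at u, so Box (r or Dia q) is false at v.
    At v: Dia q requires q at some successor in {u, w, x}.
      At u: q is false.
      At w: q is false.
      At x: q is false.
    So Dia q is false at v.
Satisfying worlds: none.

0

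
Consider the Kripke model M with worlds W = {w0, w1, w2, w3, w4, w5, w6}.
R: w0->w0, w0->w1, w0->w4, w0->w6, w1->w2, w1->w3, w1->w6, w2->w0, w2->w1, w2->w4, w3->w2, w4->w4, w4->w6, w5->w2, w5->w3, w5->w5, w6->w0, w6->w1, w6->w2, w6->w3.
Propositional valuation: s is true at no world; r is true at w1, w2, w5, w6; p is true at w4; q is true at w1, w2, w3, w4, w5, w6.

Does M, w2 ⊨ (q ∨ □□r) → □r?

Recall that □ψ holds at a world iff ψ holds at every accessible world, and ◇ψ holds iff ψ holds at some accessible world.
At w2: q ∨ □□r is true, □r is false, so (q ∨ □□r) → □r is false.
  At w2: q is true, □□r is false, so q ∨ □□r is true.
    At w2: □□r requires □r at every successor {w0, w1, w4}.
      □r fails at w0, so □□r is false at w2.
  At w2: □r requires r at every successor {w0, w1, w4}.
    r fails at w0, so □r is false at w2.

No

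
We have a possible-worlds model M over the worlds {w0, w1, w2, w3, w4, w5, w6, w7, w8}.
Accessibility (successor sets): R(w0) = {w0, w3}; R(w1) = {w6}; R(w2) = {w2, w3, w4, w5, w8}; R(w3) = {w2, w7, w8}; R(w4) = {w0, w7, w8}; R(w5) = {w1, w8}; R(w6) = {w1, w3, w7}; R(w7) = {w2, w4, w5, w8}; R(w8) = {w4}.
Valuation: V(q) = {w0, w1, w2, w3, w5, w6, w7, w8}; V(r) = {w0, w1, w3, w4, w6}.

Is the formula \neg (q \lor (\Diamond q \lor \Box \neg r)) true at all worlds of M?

No

Recall that \Box ψ holds at a world iff ψ holds at every accessible world, and \Diamond ψ holds iff ψ holds at some accessible world.
Let φ = \neg (q \lor (\Diamond q \lor \Box \neg r)). Evaluate φ at each world:
  w0 (successors {w0, w3}): φ is false.
  w1 (successors {w6}): φ is false.
  w2 (successors {w2, w3, w4, w5, w8}): φ is false.
  w3 (successors {w2, w7, w8}): φ is false.
  w4 (successors {w0, w7, w8}): φ is false.
  w5 (successors {w1, w8}): φ is false.
  w6 (successors {w1, w3, w7}): φ is false.
  w7 (successors {w2, w4, w5, w8}): φ is false.
  w8 (successors {w4}): φ is false.
Detail at w0 (counterexample):
  At w0: q \lor (\Diamond q \lor \Box \neg r) is true, so \neg (q \lor (\Diamond q \lor \Box \neg r)) is false.
    At w0: q is true, \Diamond q \lor \Box \neg r is true, so q \lor (\Diamond q \lor \Box \neg r) is true.
      At w0: \Diamond q is true, \Box \neg r is false, so \Diamond q \lor \Box \neg r is true.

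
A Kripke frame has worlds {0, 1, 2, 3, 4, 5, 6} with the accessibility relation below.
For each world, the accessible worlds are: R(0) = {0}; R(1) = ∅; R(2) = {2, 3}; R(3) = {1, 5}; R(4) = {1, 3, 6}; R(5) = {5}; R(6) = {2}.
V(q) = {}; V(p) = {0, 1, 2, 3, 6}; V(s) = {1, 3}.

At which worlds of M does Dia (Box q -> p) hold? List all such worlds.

Let φ = Dia (Box q -> p). Evaluate φ at each world:
  0 (successors {0}): φ is true.
  1 (successors ∅): φ is false.
  2 (successors {2, 3}): φ is true.
  3 (successors {1, 5}): φ is true.
  4 (successors {1, 3, 6}): φ is true.
  5 (successors {5}): φ is true.
  6 (successors {2}): φ is true.
For instance, at 3:
  At 3: Dia (Box q -> p) requires Box q -> p at some successor in {1, 5}.
    Box q -> p holds at 1, so Dia (Box q -> p) is true at 3.
      At 1: Box q is true, p is true, so Box q -> p is true.
Satisfying worlds: {0, 2, 3, 4, 5, 6}

0, 2, 3, 4, 5, 6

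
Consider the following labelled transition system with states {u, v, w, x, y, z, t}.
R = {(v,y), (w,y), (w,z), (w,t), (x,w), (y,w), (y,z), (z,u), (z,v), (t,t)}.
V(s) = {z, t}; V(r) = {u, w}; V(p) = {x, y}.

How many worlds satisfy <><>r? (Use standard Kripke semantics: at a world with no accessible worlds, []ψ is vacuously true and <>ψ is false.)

Recall that <>ψ holds at a world iff ψ holds at some accessible world.
Let φ = <><>r. Evaluate φ at each world:
  u (successors ∅): φ is false.
  v (successors {y}): φ is true.
  w (successors {y, z, t}): φ is true.
  x (successors {w}): φ is false.
  y (successors {w, z}): φ is true.
  z (successors {u, v}): φ is false.
  t (successors {t}): φ is false.
For instance, at v:
  At v: <><>r requires <>r at some successor in {y}.
    <>r holds at y, so <><>r is true at v.
      At y: <>r requires r at some successor in {w, z}.
        r holds at w, so <>r is true at y.
Satisfying worlds: {v, w, y}

3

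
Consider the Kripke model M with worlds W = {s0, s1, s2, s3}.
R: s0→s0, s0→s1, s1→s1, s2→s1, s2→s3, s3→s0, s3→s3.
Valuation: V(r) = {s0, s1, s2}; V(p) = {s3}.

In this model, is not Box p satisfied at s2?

Yes

At s2: Box p is false, so not Box p is true.
  At s2: Box p requires p at every successor {s1, s3}.
    p fails at s1, so Box p is false at s2.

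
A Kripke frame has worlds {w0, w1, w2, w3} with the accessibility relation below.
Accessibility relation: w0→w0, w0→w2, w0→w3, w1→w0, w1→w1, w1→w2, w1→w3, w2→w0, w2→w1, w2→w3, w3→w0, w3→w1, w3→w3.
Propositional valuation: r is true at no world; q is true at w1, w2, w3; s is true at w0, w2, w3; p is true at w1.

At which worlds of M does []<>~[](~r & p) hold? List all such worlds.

w0, w1, w2, w3

Let φ = []<>~[](~r & p). Evaluate φ at each world:
  w0 (successors {w0, w2, w3}): φ is true.
  w1 (successors {w0, w1, w2, w3}): φ is true.
  w2 (successors {w0, w1, w3}): φ is true.
  w3 (successors {w0, w1, w3}): φ is true.
For instance, at w3:
  At w3: []<>~[](~r & p) requires <>~[](~r & p) at every successor {w0, w1, w3}.
      At w0: <>~[](~r & p) requires ~[](~r & p) at some successor in {w0, w2, w3}.
        ~[](~r & p) holds at w0, so <>~[](~r & p) is true at w0.
      At w1: <>~[](~r & p) requires ~[](~r & p) at some successor in {w0, w1, w2, w3}.
        ~[](~r & p) holds at w0, so <>~[](~r & p) is true at w1.
      At w3: <>~[](~r & p) requires ~[](~r & p) at some successor in {w0, w1, w3}.
        ~[](~r & p) holds at w0, so <>~[](~r & p) is true at w3.
  So []<>~[](~r & p) is true at w3.
Satisfying worlds: {w0, w1, w2, w3}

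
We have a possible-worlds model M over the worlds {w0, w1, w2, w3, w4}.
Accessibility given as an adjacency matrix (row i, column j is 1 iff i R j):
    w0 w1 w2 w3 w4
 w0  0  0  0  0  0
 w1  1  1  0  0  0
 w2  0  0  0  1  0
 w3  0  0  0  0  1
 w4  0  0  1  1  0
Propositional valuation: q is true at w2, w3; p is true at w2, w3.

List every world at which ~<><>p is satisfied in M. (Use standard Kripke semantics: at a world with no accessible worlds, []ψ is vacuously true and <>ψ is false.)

Let φ = ~<><>p. Evaluate φ at each world:
  w0 (successors ∅): φ is true.
  w1 (successors {w0, w1}): φ is true.
  w2 (successors {w3}): φ is true.
  w3 (successors {w4}): φ is false.
  w4 (successors {w2, w3}): φ is false.
For instance, at w1:
  At w1: <><>p is false, so ~<><>p is true.
    At w1: <><>p requires <>p at some successor in {w0, w1}.
      At w0: <>p is false.
      At w1: <>p is false.
    So <><>p is false at w1.
Satisfying worlds: {w0, w1, w2}

w0, w1, w2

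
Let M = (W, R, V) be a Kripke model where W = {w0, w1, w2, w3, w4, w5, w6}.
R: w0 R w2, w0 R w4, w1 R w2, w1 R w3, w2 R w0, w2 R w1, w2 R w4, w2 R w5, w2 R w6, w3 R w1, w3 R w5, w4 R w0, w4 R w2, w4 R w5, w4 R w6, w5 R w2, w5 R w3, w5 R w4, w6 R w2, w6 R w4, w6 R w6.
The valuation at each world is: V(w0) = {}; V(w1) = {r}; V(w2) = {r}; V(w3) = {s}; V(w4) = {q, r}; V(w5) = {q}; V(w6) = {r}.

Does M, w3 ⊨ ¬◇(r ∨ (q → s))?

No

At w3: ◇(r ∨ (q → s)) is true, so ¬◇(r ∨ (q → s)) is false.
  At w3: ◇(r ∨ (q → s)) requires r ∨ (q → s) at some successor in {w1, w5}.
    r ∨ (q → s) holds at w1, so ◇(r ∨ (q → s)) is true at w3.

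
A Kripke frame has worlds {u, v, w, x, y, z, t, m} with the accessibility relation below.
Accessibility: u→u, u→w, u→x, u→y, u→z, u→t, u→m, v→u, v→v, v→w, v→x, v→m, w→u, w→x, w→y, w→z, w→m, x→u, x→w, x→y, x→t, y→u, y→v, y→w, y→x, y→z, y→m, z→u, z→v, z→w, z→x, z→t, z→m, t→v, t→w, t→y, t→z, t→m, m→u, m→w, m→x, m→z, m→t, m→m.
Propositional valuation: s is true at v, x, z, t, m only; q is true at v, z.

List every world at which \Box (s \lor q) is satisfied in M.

none

Let φ = \Box (s \lor q). Evaluate φ at each world:
  u (successors {u, w, x, y, z, t, m}): φ is false.
  v (successors {u, v, w, x, m}): φ is false.
  w (successors {u, x, y, z, m}): φ is false.
  x (successors {u, w, y, t}): φ is false.
  y (successors {u, v, w, x, z, m}): φ is false.
  z (successors {u, v, w, x, t, m}): φ is false.
  t (successors {v, w, y, z, m}): φ is false.
  m (successors {u, w, x, z, t, m}): φ is false.
For instance, at z:
  At z: \Box (s \lor q) requires s \lor q at every successor {u, v, w, x, t, m}.
    s \lor q fails at u, so \Box (s \lor q) is false at z.
Satisfying worlds: none.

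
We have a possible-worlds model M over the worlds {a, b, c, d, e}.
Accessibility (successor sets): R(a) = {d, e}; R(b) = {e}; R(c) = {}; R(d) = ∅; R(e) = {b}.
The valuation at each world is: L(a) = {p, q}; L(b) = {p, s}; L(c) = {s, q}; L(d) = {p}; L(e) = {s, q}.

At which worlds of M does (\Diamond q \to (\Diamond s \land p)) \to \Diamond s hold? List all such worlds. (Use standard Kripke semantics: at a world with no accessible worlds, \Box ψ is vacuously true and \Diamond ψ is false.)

a, b, e

Let φ = (\Diamond q \to (\Diamond s \land p)) \to \Diamond s. Evaluate φ at each world:
  a (successors {d, e}): φ is true.
  b (successors {e}): φ is true.
  c (successors ∅): φ is false.
  d (successors ∅): φ is false.
  e (successors {b}): φ is true.
For instance, at e:
  At e: \Diamond q \to (\Diamond s \land p) is true, \Diamond s is true, so (\Diamond q \to (\Diamond s \land p)) \to \Diamond s is true.
    At e: \Diamond q is false, \Diamond s \land p is false, so \Diamond q \to (\Diamond s \land p) is true.
      At e: \Diamond q requires q at some successor in {b}.
        At b: q is false.
      So \Diamond q is false at e.
      At e: \Diamond s is true, p is false, so \Diamond s \land p is false.
    At e: \Diamond s requires s at some successor in {b}.
      s holds at b, so \Diamond s is true at e.
Satisfying worlds: {a, b, e}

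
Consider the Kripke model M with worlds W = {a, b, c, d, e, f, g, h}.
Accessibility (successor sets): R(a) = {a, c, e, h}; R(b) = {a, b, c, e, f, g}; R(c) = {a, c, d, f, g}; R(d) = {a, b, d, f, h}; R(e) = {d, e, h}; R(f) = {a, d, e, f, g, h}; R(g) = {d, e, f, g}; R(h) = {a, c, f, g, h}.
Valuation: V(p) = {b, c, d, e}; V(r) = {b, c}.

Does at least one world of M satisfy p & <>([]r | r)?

Yes

Recall that []ψ holds at a world iff ψ holds at every accessible world, and <>ψ holds iff ψ holds at some accessible world.
Let φ = p & <>([]r | r). Evaluate φ at each world:
  a (successors {a, c, e, h}): φ is false.
  b (successors {a, b, c, e, f, g}): φ is true.
  c (successors {a, c, d, f, g}): φ is true.
  d (successors {a, b, d, f, h}): φ is true.
  e (successors {d, e, h}): φ is false.
  f (successors {a, d, e, f, g, h}): φ is false.
  g (successors {d, e, f, g}): φ is false.
  h (successors {a, c, f, g, h}): φ is false.
Detail at b (witness):
  At b: p is true, <>([]r | r) is true, so p & <>([]r | r) is true.
    At b: <>([]r | r) requires []r | r at some successor in {a, b, c, e, f, g}.
      []r | r holds at b, so <>([]r | r) is true at b.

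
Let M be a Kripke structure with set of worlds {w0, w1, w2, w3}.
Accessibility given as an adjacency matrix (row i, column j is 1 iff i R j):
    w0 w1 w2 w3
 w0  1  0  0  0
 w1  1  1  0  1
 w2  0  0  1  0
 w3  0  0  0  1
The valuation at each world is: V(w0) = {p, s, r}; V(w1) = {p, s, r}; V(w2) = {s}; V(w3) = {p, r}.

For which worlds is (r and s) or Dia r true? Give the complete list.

Recall that Dia ψ holds at a world iff ψ holds at some accessible world.
Let φ = (r and s) or Dia r. Evaluate φ at each world:
  w0 (successors {w0}): φ is true.
  w1 (successors {w0, w1, w3}): φ is true.
  w2 (successors {w2}): φ is false.
  w3 (successors {w3}): φ is true.
For instance, at w1:
  At w1: r and s is true, Dia r is true, so (r and s) or Dia r is true.
    At w1: Dia r requires r at some successor in {w0, w1, w3}.
      r holds at w0, so Dia r is true at w1.
Satisfying worlds: {w0, w1, w3}

w0, w1, w3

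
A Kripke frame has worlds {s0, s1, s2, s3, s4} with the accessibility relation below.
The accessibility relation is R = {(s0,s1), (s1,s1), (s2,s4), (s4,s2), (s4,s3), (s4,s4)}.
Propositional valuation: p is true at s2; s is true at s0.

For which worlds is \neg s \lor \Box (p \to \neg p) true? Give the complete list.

s0, s1, s2, s3, s4

Recall that \Box ψ holds at a world iff ψ holds at every accessible world, and \Diamond ψ holds iff ψ holds at some accessible world.
Let φ = \neg s \lor \Box (p \to \neg p). Evaluate φ at each world:
  s0 (successors {s1}): φ is true.
  s1 (successors {s1}): φ is true.
  s2 (successors {s4}): φ is true.
  s3 (successors ∅): φ is true.
  s4 (successors {s2, s3, s4}): φ is true.
For instance, at s1:
  At s1: \neg s is true, \Box (p \to \neg p) is true, so \neg s \lor \Box (p \to \neg p) is true.
    At s1: \Box (p \to \neg p) requires p \to \neg p at every successor {s1}.
      At s1: p \to \neg p is true.
    So \Box (p \to \neg p) is true at s1.
Satisfying worlds: {s0, s1, s2, s3, s4}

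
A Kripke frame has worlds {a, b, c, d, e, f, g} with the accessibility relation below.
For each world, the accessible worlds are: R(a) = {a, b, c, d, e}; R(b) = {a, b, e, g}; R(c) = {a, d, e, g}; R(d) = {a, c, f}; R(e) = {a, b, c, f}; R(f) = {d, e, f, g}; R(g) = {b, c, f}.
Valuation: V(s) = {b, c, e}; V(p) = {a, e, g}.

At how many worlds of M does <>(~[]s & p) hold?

6

Let φ = <>(~[]s & p). Evaluate φ at each world:
  a (successors {a, b, c, d, e}): φ is true.
  b (successors {a, b, e, g}): φ is true.
  c (successors {a, d, e, g}): φ is true.
  d (successors {a, c, f}): φ is true.
  e (successors {a, b, c, f}): φ is true.
  f (successors {d, e, f, g}): φ is true.
  g (successors {b, c, f}): φ is false.
For instance, at f:
  At f: <>(~[]s & p) requires ~[]s & p at some successor in {d, e, f, g}.
    ~[]s & p holds at e, so <>(~[]s & p) is true at f.
      At e: ~[]s is true, p is true, so ~[]s & p is true.
Satisfying worlds: {a, b, c, d, e, f}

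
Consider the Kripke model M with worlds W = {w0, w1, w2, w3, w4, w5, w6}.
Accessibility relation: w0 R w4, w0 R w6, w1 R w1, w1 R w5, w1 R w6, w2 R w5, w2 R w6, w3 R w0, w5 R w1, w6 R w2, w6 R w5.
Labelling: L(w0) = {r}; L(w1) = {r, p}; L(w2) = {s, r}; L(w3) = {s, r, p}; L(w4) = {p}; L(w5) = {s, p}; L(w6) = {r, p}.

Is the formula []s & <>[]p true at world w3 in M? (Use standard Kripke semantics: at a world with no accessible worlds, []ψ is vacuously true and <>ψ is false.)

At w3: []s is false, <>[]p is true, so []s & <>[]p is false.
  At w3: []s requires s at every successor {w0}.
    s fails at w0, so []s is false at w3.
  At w3: <>[]p requires []p at some successor in {w0}.
    []p holds at w0, so <>[]p is true at w3.
      At w0: []p requires p at every successor {w4, w6}.
        At w4: p is true.
        At w6: p is true.
      So []p is true at w0.

No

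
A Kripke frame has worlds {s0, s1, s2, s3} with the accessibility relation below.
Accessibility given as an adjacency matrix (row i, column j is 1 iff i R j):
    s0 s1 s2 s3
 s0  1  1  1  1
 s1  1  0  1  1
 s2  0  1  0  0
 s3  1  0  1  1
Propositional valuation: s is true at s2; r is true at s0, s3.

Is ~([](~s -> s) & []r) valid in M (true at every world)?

Yes

Recall that []ψ holds at a world iff ψ holds at every accessible world, and <>ψ holds iff ψ holds at some accessible world.
Let φ = ~([](~s -> s) & []r). Evaluate φ at each world:
  s0 (successors {s0, s1, s2, s3}): φ is true.
  s1 (successors {s0, s2, s3}): φ is true.
  s2 (successors {s1}): φ is true.
  s3 (successors {s0, s2, s3}): φ is true.
For instance, at s1:
  At s1: [](~s -> s) & []r is false, so ~([](~s -> s) & []r) is true.
    At s1: [](~s -> s) is false, []r is false, so [](~s -> s) & []r is false.
      At s1: [](~s -> s) requires ~s -> s at every successor {s0, s2, s3}.
        ~s -> s fails at s0, so [](~s -> s) is false at s1.
      At s1: []r requires r at every successor {s0, s2, s3}.
        r fails at s2, so []r is false at s1.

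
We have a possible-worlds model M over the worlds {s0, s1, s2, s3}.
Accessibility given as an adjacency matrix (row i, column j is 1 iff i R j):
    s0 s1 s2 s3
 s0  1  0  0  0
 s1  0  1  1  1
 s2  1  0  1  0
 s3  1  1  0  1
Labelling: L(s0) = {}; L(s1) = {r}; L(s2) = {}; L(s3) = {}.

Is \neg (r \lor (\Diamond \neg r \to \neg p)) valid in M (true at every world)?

Let φ = \neg (r \lor (\Diamond \neg r \to \neg p)). Evaluate φ at each world:
  s0 (successors {s0}): φ is false.
  s1 (successors {s1, s2, s3}): φ is false.
  s2 (successors {s0, s2}): φ is false.
  s3 (successors {s0, s1, s3}): φ is false.
Detail at s0 (counterexample):
  At s0: r \lor (\Diamond \neg r \to \neg p) is true, so \neg (r \lor (\Diamond \neg r \to \neg p)) is false.
    At s0: r is false, \Diamond \neg r \to \neg p is true, so r \lor (\Diamond \neg r \to \neg p) is true.
      At s0: \Diamond \neg r is true, \neg p is true, so \Diamond \neg r \to \neg p is true.

No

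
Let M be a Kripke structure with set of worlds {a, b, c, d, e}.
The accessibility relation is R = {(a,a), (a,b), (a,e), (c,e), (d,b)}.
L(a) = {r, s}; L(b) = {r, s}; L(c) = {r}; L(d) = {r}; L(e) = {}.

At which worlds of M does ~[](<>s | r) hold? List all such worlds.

Recall that []ψ holds at a world iff ψ holds at every accessible world, and <>ψ holds iff ψ holds at some accessible world.
Let φ = ~[](<>s | r). Evaluate φ at each world:
  a (successors {a, b, e}): φ is true.
  b (successors ∅): φ is false.
  c (successors {e}): φ is true.
  d (successors {b}): φ is false.
  e (successors ∅): φ is false.
For instance, at a:
  At a: [](<>s | r) is false, so ~[](<>s | r) is true.
    At a: [](<>s | r) requires <>s | r at every successor {a, b, e}.
      <>s | r fails at e, so [](<>s | r) is false at a.
Satisfying worlds: {a, c}

a, c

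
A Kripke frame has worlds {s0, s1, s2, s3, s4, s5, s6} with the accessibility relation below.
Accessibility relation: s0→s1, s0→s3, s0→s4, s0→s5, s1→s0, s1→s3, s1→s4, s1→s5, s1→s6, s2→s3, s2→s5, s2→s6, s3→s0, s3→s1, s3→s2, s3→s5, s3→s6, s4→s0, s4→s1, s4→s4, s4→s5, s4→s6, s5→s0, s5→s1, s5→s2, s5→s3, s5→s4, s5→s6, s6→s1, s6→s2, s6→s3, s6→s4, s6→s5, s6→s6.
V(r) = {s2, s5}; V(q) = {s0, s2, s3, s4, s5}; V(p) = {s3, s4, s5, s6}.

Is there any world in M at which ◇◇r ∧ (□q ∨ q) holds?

Yes

Recall that □ψ holds at a world iff ψ holds at every accessible world, and ◇ψ holds iff ψ holds at some accessible world.
Let φ = ◇◇r ∧ (□q ∨ q). Evaluate φ at each world:
  s0 (successors {s1, s3, s4, s5}): φ is true.
  s1 (successors {s0, s3, s4, s5, s6}): φ is false.
  s2 (successors {s3, s5, s6}): φ is true.
  s3 (successors {s0, s1, s2, s5, s6}): φ is true.
  s4 (successors {s0, s1, s4, s5, s6}): φ is true.
  s5 (successors {s0, s1, s2, s3, s4, s6}): φ is true.
  s6 (successors {s1, s2, s3, s4, s5, s6}): φ is false.
Detail at s0 (witness):
  At s0: ◇◇r is true, □q ∨ q is true, so ◇◇r ∧ (□q ∨ q) is true.
    At s0: ◇◇r requires ◇r at some successor in {s1, s3, s4, s5}.
      ◇r holds at s1, so ◇◇r is true at s0.
    At s0: □q is false, q is true, so □q ∨ q is true.
      At s0: □q requires q at every successor {s1, s3, s4, s5}.
        q fails at s1, so □q is false at s0.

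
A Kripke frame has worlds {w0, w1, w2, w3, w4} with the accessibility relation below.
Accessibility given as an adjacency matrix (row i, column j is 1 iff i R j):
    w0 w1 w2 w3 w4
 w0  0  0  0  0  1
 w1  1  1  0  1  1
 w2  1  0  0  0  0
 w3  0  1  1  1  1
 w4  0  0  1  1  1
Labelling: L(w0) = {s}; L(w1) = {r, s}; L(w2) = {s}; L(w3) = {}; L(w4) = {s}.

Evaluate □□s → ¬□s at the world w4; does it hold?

Yes

At w4: □□s is false, ¬□s is true, so □□s → ¬□s is true.
  At w4: □□s requires □s at every successor {w2, w3, w4}.
    □s fails at w3, so □□s is false at w4.
      At w3: □s requires s at every successor {w1, w2, w3, w4}.
        s fails at w3, so □s is false at w3.
  At w4: □s is false, so ¬□s is true.
    At w4: □s requires s at every successor {w2, w3, w4}.
      s fails at w3, so □s is false at w4.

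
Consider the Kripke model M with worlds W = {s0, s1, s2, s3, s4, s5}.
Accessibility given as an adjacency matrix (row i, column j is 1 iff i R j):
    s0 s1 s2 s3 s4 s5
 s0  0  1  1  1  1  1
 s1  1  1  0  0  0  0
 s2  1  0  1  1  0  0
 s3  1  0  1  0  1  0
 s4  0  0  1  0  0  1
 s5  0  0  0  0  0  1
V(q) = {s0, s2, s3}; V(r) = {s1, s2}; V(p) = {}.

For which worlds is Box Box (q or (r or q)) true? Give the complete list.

Let φ = Box Box (q or (r or q)). Evaluate φ at each world:
  s0 (successors {s1, s2, s3, s4, s5}): φ is false.
  s1 (successors {s0, s1}): φ is false.
  s2 (successors {s0, s2, s3}): φ is false.
  s3 (successors {s0, s2, s4}): φ is false.
  s4 (successors {s2, s5}): φ is false.
  s5 (successors {s5}): φ is false.
For instance, at s2:
  At s2: Box Box (q or (r or q)) requires Box (q or (r or q)) at every successor {s0, s2, s3}.
    Box (q or (r or q)) fails at s0, so Box Box (q or (r or q)) is false at s2.
      At s0: Box (q or (r or q)) requires q or (r or q) at every successor {s1, s2, s3, s4, s5}.
        q or (r or q) fails at s4, so Box (q or (r or q)) is false at s0.
Satisfying worlds: none.

none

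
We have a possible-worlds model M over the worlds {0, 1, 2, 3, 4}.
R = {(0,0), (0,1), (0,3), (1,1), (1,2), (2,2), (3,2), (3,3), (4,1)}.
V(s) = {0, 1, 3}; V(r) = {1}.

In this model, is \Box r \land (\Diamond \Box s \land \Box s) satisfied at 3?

At 3: \Box r is false, \Diamond \Box s \land \Box s is false, so \Box r \land (\Diamond \Box s \land \Box s) is false.
  At 3: \Box r requires r at every successor {2, 3}.
    r fails at 2, so \Box r is false at 3.
  At 3: \Diamond \Box s is false, \Box s is false, so \Diamond \Box s \land \Box s is false.
    At 3: \Diamond \Box s requires \Box s at some successor in {2, 3}.
      At 2: \Box s is false.
      At 3: \Box s is false.
    So \Diamond \Box s is false at 3.
    At 3: \Box s requires s at every successor {2, 3}.
      s fails at 2, so \Box s is false at 3.

No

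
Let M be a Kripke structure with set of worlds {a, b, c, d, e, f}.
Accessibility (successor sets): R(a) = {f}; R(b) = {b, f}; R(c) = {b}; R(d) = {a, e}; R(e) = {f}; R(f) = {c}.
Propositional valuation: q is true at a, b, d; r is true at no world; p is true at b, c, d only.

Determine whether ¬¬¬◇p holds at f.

No

At f: ¬¬◇p is true, so ¬¬¬◇p is false.
  At f: ¬◇p is false, so ¬¬◇p is true.
    At f: ◇p is true, so ¬◇p is false.
      At f: ◇p requires p at some successor in {c}.
        p holds at c, so ◇p is true at f.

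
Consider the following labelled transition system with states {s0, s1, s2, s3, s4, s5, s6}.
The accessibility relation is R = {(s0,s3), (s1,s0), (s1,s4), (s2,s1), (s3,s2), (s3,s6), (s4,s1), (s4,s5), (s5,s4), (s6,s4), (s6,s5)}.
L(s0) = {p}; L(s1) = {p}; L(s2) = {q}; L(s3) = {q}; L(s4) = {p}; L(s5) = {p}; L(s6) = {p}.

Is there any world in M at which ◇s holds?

No

Let φ = ◇s. Evaluate φ at each world:
  s0 (successors {s3}): φ is false.
  s1 (successors {s0, s4}): φ is false.
  s2 (successors {s1}): φ is false.
  s3 (successors {s2, s6}): φ is false.
  s4 (successors {s1, s5}): φ is false.
  s5 (successors {s4}): φ is false.
  s6 (successors {s4, s5}): φ is false.
For instance, at s1:
  At s1: ◇s requires s at some successor in {s0, s4}.
    At s0: s is false.
    At s4: s is false.
  So ◇s is false at s1.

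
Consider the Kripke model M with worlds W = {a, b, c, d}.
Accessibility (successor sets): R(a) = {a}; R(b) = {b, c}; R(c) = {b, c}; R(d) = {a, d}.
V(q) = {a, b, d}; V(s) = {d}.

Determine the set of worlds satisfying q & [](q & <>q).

Let φ = q & [](q & <>q). Evaluate φ at each world:
  a (successors {a}): φ is true.
  b (successors {b, c}): φ is false.
  c (successors {b, c}): φ is false.
  d (successors {a, d}): φ is true.
For instance, at b:
  At b: q is true, [](q & <>q) is false, so q & [](q & <>q) is false.
    At b: [](q & <>q) requires q & <>q at every successor {b, c}.
      q & <>q fails at c, so [](q & <>q) is false at b.
Satisfying worlds: {a, d}

a, d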